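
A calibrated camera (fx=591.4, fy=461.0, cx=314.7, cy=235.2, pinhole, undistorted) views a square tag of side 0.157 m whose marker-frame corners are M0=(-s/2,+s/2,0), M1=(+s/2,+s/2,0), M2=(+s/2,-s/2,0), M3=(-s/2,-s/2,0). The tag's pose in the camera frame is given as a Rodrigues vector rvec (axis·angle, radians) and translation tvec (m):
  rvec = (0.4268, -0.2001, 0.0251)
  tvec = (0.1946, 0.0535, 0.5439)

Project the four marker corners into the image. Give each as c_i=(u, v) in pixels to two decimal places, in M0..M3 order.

Intrinsics K: fx=591.4, fy=461.0, cx=314.7, cy=235.2
Marker side s = 0.157 m; corners in marker frame (Z=0):
  M0 = (-0.0785, +0.0785, 0)
  M1 = (+0.0785, +0.0785, 0)
  M2 = (+0.0785, -0.0785, 0)
  M3 = (-0.0785, -0.0785, 0)
rvec = (0.4268, -0.2001, 0.0251), |rvec| = θ = 0.47205 rad = 27.046°
Rodrigues: sinθ=0.45471, 1−cosθ=0.10936; R = I + sinθ·[k]× + (1−cosθ)·[k]×²:
    [+0.98004 -0.06609 -0.18749]
    [-0.01774 +0.91029 -0.41359]
    [+0.19801 +0.40866 +0.89095]
t = (0.1946, 0.0535, 0.5439) m
M0: Pc = R·M0+t = (+0.11248, +0.12635, +0.56044); u = 591.4·(+0.11248)/0.56044 + 314.7 = 433.3930, v = 461.0·(+0.12635)/0.56044 + 235.2 = 339.1322
M1: Pc = R·M1+t = (+0.26634, +0.12357, +0.59152); u = 591.4·(+0.26634)/0.59152 + 314.7 = 580.9893, v = 461.0·(+0.12357)/0.59152 + 235.2 = 331.5000
M2: Pc = R·M2+t = (+0.27672, -0.01935, +0.52736); u = 591.4·(+0.27672)/0.52736 + 314.7 = 625.0228, v = 461.0·(-0.01935)/0.52736 + 235.2 = 218.2849
M3: Pc = R·M3+t = (+0.12286, -0.01657, +0.49628); u = 591.4·(+0.12286)/0.49628 + 314.7 = 461.1033, v = 461.0·(-0.01657)/0.49628 + 235.2 = 219.8120

c0=(433.39, 339.13) c1=(580.99, 331.50) c2=(625.02, 218.28) c3=(461.10, 219.81)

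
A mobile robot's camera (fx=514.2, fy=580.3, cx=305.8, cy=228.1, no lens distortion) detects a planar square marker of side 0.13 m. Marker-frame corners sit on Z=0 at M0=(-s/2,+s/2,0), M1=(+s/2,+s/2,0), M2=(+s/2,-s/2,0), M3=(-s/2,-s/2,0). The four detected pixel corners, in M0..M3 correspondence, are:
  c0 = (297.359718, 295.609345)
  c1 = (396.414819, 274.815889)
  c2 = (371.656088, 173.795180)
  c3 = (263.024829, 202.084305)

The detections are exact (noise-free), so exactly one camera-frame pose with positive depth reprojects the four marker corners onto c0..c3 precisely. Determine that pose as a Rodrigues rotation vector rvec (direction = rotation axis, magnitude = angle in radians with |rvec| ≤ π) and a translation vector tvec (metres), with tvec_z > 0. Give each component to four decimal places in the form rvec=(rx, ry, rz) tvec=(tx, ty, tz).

rvec=(0.5718, 0.1771, -0.2717) tvec=(0.0311, 0.0122, 0.6205)

Intrinsics K: fx=514.2, fy=580.3, cx=305.8, cy=228.1
Marker side s = 0.13 m; corners in marker frame (Z=0):
  M0 = (-0.0650, +0.0650, 0)
  M1 = (+0.0650, +0.0650, 0)
  M2 = (+0.0650, -0.0650, 0)
  M3 = (-0.0650, -0.0650, 0)
Detected image corners:
  c0 = (297.359718, 295.609345) px
  c1 = (396.414819, 274.815889) px
  c2 = (371.656088, 173.795180) px
  c3 = (263.024829, 202.084305) px
Planar DLT: solve 8×8 A·h = b for H (H[2,2]=1):
  H  [+668.61243 +500.28032 +331.59758]
  H  [-278.57957 +941.33634 +239.47395]
  H  [-0.38607 +0.81922 +1.00000]
B = K⁻¹H; ‖b₁‖=1.611653, ‖b₂‖=1.611653; λ = 2/(‖b₁‖+‖b₂‖) = 0.620481, sign → tz>0 ⇒ λ=+0.620481
r₁ = λ·B[:,0] = (+0.94927,-0.20371,-0.23955); r₂ = λ·B[:,1] = (+0.30139,+0.80671,+0.50831)
r₃ = r₁×r₂ = (+0.08970,-0.55472,+0.82719); SVD([r₁ r₂ r₃]) → R = UVᵀ:
  R  [+0.94927 +0.30139 +0.08970]
  R  [-0.20371 +0.80671 -0.55472]
  R  [-0.23955 +0.50831 +0.82719]
t = (+0.03113, +0.01216, +0.62048) m
tr R = 2.583174; θ = arccos((tr R − 1)/2) = 0.657394 rad = 37.666°
axis k = ((R−Rᵀ)₃₂, (R−Rᵀ)₁₃, (R−Rᵀ)₂₁) / (2 sinθ) = (+0.869828, +0.269413, -0.413298)
rvec = θ·k = (+0.571820, +0.177111, -0.271700)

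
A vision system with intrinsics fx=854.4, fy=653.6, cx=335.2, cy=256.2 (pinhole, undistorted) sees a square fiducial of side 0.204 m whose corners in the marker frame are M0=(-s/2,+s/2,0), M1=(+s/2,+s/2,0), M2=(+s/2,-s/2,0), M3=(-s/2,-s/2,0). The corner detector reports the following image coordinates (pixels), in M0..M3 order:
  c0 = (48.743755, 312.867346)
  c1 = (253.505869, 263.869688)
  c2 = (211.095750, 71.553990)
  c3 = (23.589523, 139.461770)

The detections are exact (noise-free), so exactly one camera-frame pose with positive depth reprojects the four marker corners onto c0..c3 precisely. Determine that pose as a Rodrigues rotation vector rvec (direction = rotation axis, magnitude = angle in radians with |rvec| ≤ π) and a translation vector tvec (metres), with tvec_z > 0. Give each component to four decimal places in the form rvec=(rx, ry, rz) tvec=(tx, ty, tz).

Intrinsics K: fx=854.4, fy=653.6, cx=335.2, cy=256.2
Marker side s = 0.204 m; corners in marker frame (Z=0):
  M0 = (-0.1020, +0.1020, 0)
  M1 = (+0.1020, +0.1020, 0)
  M2 = (+0.1020, -0.1020, 0)
  M3 = (-0.1020, -0.1020, 0)
Detected image corners:
  c0 = (48.743755, 312.867346) px
  c1 = (253.505869, 263.869688) px
  c2 = (211.095750, 71.553990) px
  c3 = (23.589523, 139.461770) px
Planar DLT: solve 8×8 A·h = b for H (H[2,2]=1):
  H  [+878.00035 +119.20064 +127.55893]
  H  [-408.43047 +829.28225 +195.71970]
  H  [-0.61114 -0.32601 +1.00000]
B = K⁻¹H; ‖b₁‖=1.458848, ‖b₂‖=1.458848; λ = 2/(‖b₁‖+‖b₂‖) = 0.685472, sign → tz>0 ⇒ λ=+0.685472
r₁ = λ·B[:,0] = (+0.86876,-0.26414,-0.41892); r₂ = λ·B[:,1] = (+0.18331,+0.95732,-0.22347)
r₃ = r₁×r₂ = (+0.46007,+0.11735,+0.88010); SVD([r₁ r₂ r₃]) → R = UVᵀ:
  R  [+0.86876 +0.18331 +0.46007]
  R  [-0.26414 +0.95732 +0.11735]
  R  [-0.41892 -0.22347 +0.88010]
t = (-0.16659, -0.06343, +0.68547) m
tr R = 2.706171; θ = arccos((tr R − 1)/2) = 0.548926 rad = 31.451°
axis k = ((R−Rᵀ)₃₂, (R−Rᵀ)₁₃, (R−Rᵀ)₂₁) / (2 sinθ) = (-0.326604, +0.842307, -0.428775)
rvec = θ·k = (-0.179281, +0.462364, -0.235366)

rvec=(-0.1793, 0.4624, -0.2354) tvec=(-0.1666, -0.0634, 0.6855)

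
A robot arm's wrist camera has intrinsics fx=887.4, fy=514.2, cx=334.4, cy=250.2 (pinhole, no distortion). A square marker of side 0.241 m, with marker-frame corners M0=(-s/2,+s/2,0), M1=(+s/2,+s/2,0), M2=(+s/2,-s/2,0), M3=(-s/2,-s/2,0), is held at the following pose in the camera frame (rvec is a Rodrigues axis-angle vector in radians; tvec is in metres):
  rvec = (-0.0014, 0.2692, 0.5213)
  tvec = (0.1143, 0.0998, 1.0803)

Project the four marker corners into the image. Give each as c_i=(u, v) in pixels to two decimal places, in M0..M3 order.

c0=(298.44, 316.89) c1=(464.74, 378.37) c2=(567.79, 277.09) c3=(393.34, 220.34)

Intrinsics K: fx=887.4, fy=514.2, cx=334.4, cy=250.2
Marker side s = 0.241 m; corners in marker frame (Z=0):
  M0 = (-0.1205, +0.1205, 0)
  M1 = (+0.1205, +0.1205, 0)
  M2 = (+0.1205, -0.1205, 0)
  M3 = (-0.1205, -0.1205, 0)
rvec = (-0.0014, 0.2692, 0.5213), |rvec| = θ = 0.58671 rad = 33.616°
Rodrigues: sinθ=0.55362, 1−cosθ=0.16723; R = I + sinθ·[k]× + (1−cosθ)·[k]×²:
    [+0.83277 -0.49209 +0.25366]
    [+0.49172 +0.86798 +0.06950]
    [-0.25437 +0.06686 +0.96479]
t = (0.1143, 0.0998, 1.0803) m
M0: Pc = R·M0+t = (-0.04535, +0.14514, +1.11901); u = 887.4·(-0.04535)/1.11901 + 334.4 = 298.4402, v = 514.2·(+0.14514)/1.11901 + 250.2 = 316.8933
M1: Pc = R·M1+t = (+0.15535, +0.26364, +1.05770); u = 887.4·(+0.15535)/1.05770 + 334.4 = 464.7386, v = 514.2·(+0.26364)/1.05770 + 250.2 = 378.3695
M2: Pc = R·M2+t = (+0.27395, +0.05446, +1.04159); u = 887.4·(+0.27395)/1.04159 + 334.4 = 567.7917, v = 514.2·(+0.05446)/1.04159 + 250.2 = 277.0857
M3: Pc = R·M3+t = (+0.07325, -0.06404, +1.10290); u = 887.4·(+0.07325)/1.10290 + 334.4 = 393.3357, v = 514.2·(-0.06404)/1.10290 + 250.2 = 220.3413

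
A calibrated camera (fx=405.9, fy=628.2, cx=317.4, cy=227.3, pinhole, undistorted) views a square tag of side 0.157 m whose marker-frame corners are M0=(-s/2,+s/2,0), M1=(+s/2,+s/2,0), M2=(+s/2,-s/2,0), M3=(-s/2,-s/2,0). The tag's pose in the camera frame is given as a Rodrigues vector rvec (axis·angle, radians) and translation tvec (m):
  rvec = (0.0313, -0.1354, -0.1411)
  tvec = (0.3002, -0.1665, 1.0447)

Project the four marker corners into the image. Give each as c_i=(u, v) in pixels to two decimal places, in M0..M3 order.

c0=(408.96, 180.29) c1=(466.23, 167.95) c2=(458.77, 74.80) c3=(400.99, 85.34)

Intrinsics K: fx=405.9, fy=628.2, cx=317.4, cy=227.3
Marker side s = 0.157 m; corners in marker frame (Z=0):
  M0 = (-0.0785, +0.0785, 0)
  M1 = (+0.0785, +0.0785, 0)
  M2 = (+0.0785, -0.0785, 0)
  M3 = (-0.0785, -0.0785, 0)
rvec = (0.0313, -0.1354, -0.1411), |rvec| = θ = 0.19805 rad = 11.347°
Rodrigues: sinθ=0.19675, 1−cosθ=0.01955; R = I + sinθ·[k]× + (1−cosθ)·[k]×²:
    [+0.98094 +0.13807 -0.13672]
    [-0.14229 +0.98959 -0.02157]
    [+0.13232 +0.04062 +0.99038]
t = (0.3002, -0.1665, 1.0447) m
M0: Pc = R·M0+t = (+0.23403, -0.07765, +1.03750); u = 405.9·(+0.23403)/1.03750 + 317.4 = 408.9609, v = 628.2·(-0.07765)/1.03750 + 227.3 = 180.2851
M1: Pc = R·M1+t = (+0.38804, -0.09999, +1.05828); u = 405.9·(+0.38804)/1.05828 + 317.4 = 466.2330, v = 628.2·(-0.09999)/1.05828 + 227.3 = 167.9469
M2: Pc = R·M2+t = (+0.36637, -0.25535, +1.05190); u = 405.9·(+0.36637)/1.05190 + 317.4 = 458.7709, v = 628.2·(-0.25535)/1.05190 + 227.3 = 74.8019
M3: Pc = R·M3+t = (+0.21236, -0.23301, +1.03112); u = 405.9·(+0.21236)/1.03112 + 317.4 = 400.9942, v = 628.2·(-0.23301)/1.03112 + 227.3 = 85.3398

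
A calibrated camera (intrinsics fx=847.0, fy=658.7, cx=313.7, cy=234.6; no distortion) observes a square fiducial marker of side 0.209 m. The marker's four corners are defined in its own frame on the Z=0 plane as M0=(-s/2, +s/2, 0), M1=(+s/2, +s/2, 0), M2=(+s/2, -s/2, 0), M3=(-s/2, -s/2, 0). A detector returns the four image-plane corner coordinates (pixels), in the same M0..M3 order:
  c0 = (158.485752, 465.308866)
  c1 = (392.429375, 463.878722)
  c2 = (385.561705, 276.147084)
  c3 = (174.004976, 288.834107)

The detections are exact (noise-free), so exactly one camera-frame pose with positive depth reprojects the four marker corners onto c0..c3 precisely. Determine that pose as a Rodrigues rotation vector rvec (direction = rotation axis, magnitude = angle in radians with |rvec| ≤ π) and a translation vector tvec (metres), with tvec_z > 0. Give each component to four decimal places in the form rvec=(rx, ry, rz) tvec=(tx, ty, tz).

rvec=(-0.3786, 0.2571, -0.0450) tvec=(-0.0357, 0.1555, 0.7620)

Intrinsics K: fx=847.0, fy=658.7, cx=313.7, cy=234.6
Marker side s = 0.209 m; corners in marker frame (Z=0):
  M0 = (-0.1045, +0.1045, 0)
  M1 = (+0.1045, +0.1045, 0)
  M2 = (+0.1045, -0.1045, 0)
  M3 = (-0.1045, -0.1045, 0)
Detected image corners:
  c0 = (158.485752, 465.308866) px
  c1 = (392.429375, 463.878722) px
  c2 = (385.561705, 276.147084) px
  c3 = (174.004976, 288.834107) px
Planar DLT: solve 8×8 A·h = b for H (H[2,2]=1):
  H  [+975.71260 -157.65476 +274.06845]
  H  [-152.67722 +688.51321 +369.02465]
  H  [-0.31465 -0.48698 +1.00000]
B = K⁻¹H; ‖b₁‖=1.312410, ‖b₂‖=1.312410; λ = 2/(‖b₁‖+‖b₂‖) = 0.761957, sign → tz>0 ⇒ λ=+0.761957
r₁ = λ·B[:,0] = (+0.96654,-0.09122,-0.23975); r₂ = λ·B[:,1] = (-0.00440,+0.92860,-0.37106)
r₃ = r₁×r₂ = (+0.25648,+0.35970,+0.89713); SVD([r₁ r₂ r₃]) → R = UVᵀ:
  R  [+0.96654 -0.00440 +0.25648]
  R  [-0.09122 +0.92860 +0.35970]
  R  [-0.23975 -0.37106 +0.89713]
t = (-0.03565, +0.15550, +0.76196) m
tr R = 2.792265; θ = arccos((tr R − 1)/2) = 0.459819 rad = 26.346°
axis k = ((R−Rᵀ)₃₂, (R−Rᵀ)₁₃, (R−Rᵀ)₂₁) / (2 sinθ) = (-0.823322, +0.559081, -0.097824)
rvec = θ·k = (-0.378579, +0.257076, -0.044981)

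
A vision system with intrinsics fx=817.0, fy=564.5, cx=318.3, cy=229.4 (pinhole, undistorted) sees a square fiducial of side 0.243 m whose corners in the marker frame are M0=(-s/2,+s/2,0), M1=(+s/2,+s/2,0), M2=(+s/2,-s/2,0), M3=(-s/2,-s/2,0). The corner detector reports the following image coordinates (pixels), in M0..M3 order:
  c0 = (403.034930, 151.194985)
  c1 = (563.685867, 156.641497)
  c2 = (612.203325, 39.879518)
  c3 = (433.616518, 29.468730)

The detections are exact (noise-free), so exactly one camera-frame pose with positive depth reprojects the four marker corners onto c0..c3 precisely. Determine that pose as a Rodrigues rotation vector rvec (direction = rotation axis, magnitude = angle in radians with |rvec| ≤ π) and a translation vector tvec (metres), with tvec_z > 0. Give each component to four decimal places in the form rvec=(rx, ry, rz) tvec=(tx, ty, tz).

Intrinsics K: fx=817.0, fy=564.5, cx=318.3, cy=229.4
Marker side s = 0.243 m; corners in marker frame (Z=0):
  M0 = (-0.1215, +0.1215, 0)
  M1 = (+0.1215, +0.1215, 0)
  M2 = (+0.1215, -0.1215, 0)
  M3 = (-0.1215, -0.1215, 0)
Detected image corners:
  c0 = (403.034930, 151.194985) px
  c1 = (563.685867, 156.641497) px
  c2 = (612.203325, 39.879518) px
  c3 = (433.616518, 29.468730) px
Planar DLT: solve 8×8 A·h = b for H (H[2,2]=1):
  H  [+766.46898 +72.00600 +503.45591]
  H  [+45.26923 +534.65864 +97.75284]
  H  [+0.14021 +0.46785 +1.00000]
B = K⁻¹H; ‖b₁‖=0.894881, ‖b₂‖=0.894881; λ = 2/(‖b₁‖+‖b₂‖) = 1.117466, sign → tz>0 ⇒ λ=+1.117466
r₁ = λ·B[:,0] = (+0.98731,+0.02594,+0.15668); r₂ = λ·B[:,1] = (-0.10519,+0.84594,+0.52280)
r₃ = r₁×r₂ = (-0.11898,-0.53265,+0.83793); SVD([r₁ r₂ r₃]) → R = UVᵀ:
  R  [+0.98731 -0.10519 -0.11898]
  R  [+0.02594 +0.84594 -0.53265]
  R  [+0.15668 +0.52280 +0.83793]
t = (+0.25325, -0.26060, +1.11747) m
tr R = 2.671177; θ = arccos((tr R − 1)/2) = 0.581594 rad = 33.323°
axis k = ((R−Rᵀ)₃₂, (R−Rᵀ)₁₃, (R−Rᵀ)₂₁) / (2 sinθ) = (+0.960626, -0.250902, +0.119353)
rvec = θ·k = (+0.558694, -0.145923, +0.069415)

rvec=(0.5587, -0.1459, 0.0694) tvec=(0.2533, -0.2606, 1.1175)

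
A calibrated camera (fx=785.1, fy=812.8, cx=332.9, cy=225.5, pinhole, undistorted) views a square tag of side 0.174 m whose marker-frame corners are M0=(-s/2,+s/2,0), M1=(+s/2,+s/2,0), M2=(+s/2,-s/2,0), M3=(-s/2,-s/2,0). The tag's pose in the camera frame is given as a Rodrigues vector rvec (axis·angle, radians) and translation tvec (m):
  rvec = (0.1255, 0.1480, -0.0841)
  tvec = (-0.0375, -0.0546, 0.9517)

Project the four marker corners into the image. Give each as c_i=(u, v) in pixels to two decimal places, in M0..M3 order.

c0=(240.18, 257.06) c1=(379.50, 246.88) c2=(366.88, 96.71) c3=(224.91, 111.28)

Intrinsics K: fx=785.1, fy=812.8, cx=332.9, cy=225.5
Marker side s = 0.174 m; corners in marker frame (Z=0):
  M0 = (-0.0870, +0.0870, 0)
  M1 = (+0.0870, +0.0870, 0)
  M2 = (+0.0870, -0.0870, 0)
  M3 = (-0.0870, -0.0870, 0)
rvec = (0.1255, 0.1480, -0.0841), |rvec| = θ = 0.21149 rad = 12.117°
Rodrigues: sinθ=0.20991, 1−cosθ=0.02228; R = I + sinθ·[k]× + (1−cosθ)·[k]×²:
    [+0.98557 +0.09273 +0.14164]
    [-0.07422 +0.98863 -0.13077]
    [-0.15216 +0.11837 +0.98124]
t = (-0.0375, -0.0546, 0.9517) m
M0: Pc = R·M0+t = (-0.11518, +0.03787, +0.97524); u = 785.1·(-0.11518)/0.97524 + 332.9 = 240.1784, v = 812.8·(+0.03787)/0.97524 + 225.5 = 257.0609
M1: Pc = R·M1+t = (+0.05631, +0.02495, +0.94876); u = 785.1·(+0.05631)/0.94876 + 332.9 = 379.4978, v = 812.8·(+0.02495)/0.94876 + 225.5 = 246.8777
M2: Pc = R·M2+t = (+0.04018, -0.14707, +0.92816); u = 785.1·(+0.04018)/0.92816 + 332.9 = 366.8842, v = 812.8·(-0.14707)/0.92816 + 225.5 = 96.7114
M3: Pc = R·M3+t = (-0.13131, -0.13415, +0.95464); u = 785.1·(-0.13131)/0.95464 + 332.9 = 224.9089, v = 812.8·(-0.13415)/0.95464 + 225.5 = 111.2789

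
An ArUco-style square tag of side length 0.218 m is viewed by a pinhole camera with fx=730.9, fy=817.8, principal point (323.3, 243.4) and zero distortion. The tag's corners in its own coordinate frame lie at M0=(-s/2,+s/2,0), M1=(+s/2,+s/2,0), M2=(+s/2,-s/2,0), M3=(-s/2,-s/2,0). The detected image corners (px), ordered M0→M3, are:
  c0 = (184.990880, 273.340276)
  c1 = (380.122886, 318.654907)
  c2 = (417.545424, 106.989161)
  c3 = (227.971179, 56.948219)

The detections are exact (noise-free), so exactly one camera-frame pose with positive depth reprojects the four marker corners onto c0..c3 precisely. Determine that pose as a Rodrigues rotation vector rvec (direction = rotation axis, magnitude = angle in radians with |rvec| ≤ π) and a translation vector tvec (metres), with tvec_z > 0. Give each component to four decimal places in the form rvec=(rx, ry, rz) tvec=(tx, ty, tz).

Intrinsics K: fx=730.9, fy=817.8, cx=323.3, cy=243.4
Marker side s = 0.218 m; corners in marker frame (Z=0):
  M0 = (-0.1090, +0.1090, 0)
  M1 = (+0.1090, +0.1090, 0)
  M2 = (+0.1090, -0.1090, 0)
  M3 = (-0.1090, -0.1090, 0)
Detected image corners:
  c0 = (184.990880, 273.340276) px
  c1 = (380.122886, 318.654907) px
  c2 = (417.545424, 106.989161) px
  c3 = (227.971179, 56.948219) px
Planar DLT: solve 8×8 A·h = b for H (H[2,2]=1):
  H  [+920.03856 -216.44353 +304.20116]
  H  [+242.45434 +961.52578 +188.06667]
  H  [+0.12500 -0.10641 +1.00000]
B = K⁻¹H; ‖b₁‖=1.237423, ‖b₂‖=1.237423; λ = 2/(‖b₁‖+‖b₂‖) = 0.808131, sign → tz>0 ⇒ λ=+0.808131
r₁ = λ·B[:,0] = (+0.97257,+0.20952,+0.10102); r₂ = λ·B[:,1] = (-0.20128,+0.97575,-0.08600)
r₃ = r₁×r₂ = (-0.11659,+0.06331,+0.99116); SVD([r₁ r₂ r₃]) → R = UVᵀ:
  R  [+0.97257 -0.20128 -0.11659]
  R  [+0.20952 +0.97575 +0.06331]
  R  [+0.10102 -0.08600 +0.99116]
t = (-0.02112, -0.05468, +0.80813) m
tr R = 2.939485; θ = arccos((tr R − 1)/2) = 0.246622 rad = 14.130°
axis k = ((R−Rᵀ)₃₂, (R−Rᵀ)₁₃, (R−Rᵀ)₂₁) / (2 sinθ) = (-0.305784, -0.445673, +0.841351)
rvec = θ·k = (-0.075413, -0.109913, +0.207496)

rvec=(-0.0754, -0.1099, 0.2075) tvec=(-0.0211, -0.0547, 0.8081)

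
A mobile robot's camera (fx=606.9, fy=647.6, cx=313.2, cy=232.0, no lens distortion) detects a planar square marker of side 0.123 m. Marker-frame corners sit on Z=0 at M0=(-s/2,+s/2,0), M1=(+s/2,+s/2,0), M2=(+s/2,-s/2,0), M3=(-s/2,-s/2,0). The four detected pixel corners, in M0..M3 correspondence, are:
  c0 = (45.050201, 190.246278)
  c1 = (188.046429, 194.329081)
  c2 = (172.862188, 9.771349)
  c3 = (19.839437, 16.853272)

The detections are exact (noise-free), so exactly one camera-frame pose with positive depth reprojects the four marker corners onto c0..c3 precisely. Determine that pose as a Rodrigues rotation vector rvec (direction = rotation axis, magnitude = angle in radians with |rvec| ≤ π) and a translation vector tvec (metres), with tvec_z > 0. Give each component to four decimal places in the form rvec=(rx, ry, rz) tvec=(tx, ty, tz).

rvec=(0.2860, 0.2331, 0.0052) tvec=(-0.1555, -0.0879, 0.4524)

Intrinsics K: fx=606.9, fy=647.6, cx=313.2, cy=232.0
Marker side s = 0.123 m; corners in marker frame (Z=0):
  M0 = (-0.0615, +0.0615, 0)
  M1 = (+0.0615, +0.0615, 0)
  M2 = (+0.0615, -0.0615, 0)
  M3 = (-0.0615, -0.0615, 0)
Detected image corners:
  c0 = (45.050201, 190.246278) px
  c1 = (188.046429, 194.329081) px
  c2 = (172.862188, 9.771349) px
  c3 = (19.839437, 16.853272) px
Planar DLT: solve 8×8 A·h = b for H (H[2,2]=1):
  H  [+1148.34171 +231.38468 +104.54952]
  H  [-62.06634 +1517.34226 +106.23119]
  H  [-0.50198 +0.61925 +1.00000]
B = K⁻¹H; ‖b₁‖=2.210584, ‖b₂‖=2.210584; λ = 2/(‖b₁‖+‖b₂‖) = 0.452369, sign → tz>0 ⇒ λ=+0.452369
r₁ = λ·B[:,0] = (+0.97313,+0.03799,-0.22708); r₂ = λ·B[:,1] = (+0.02790,+0.95956,+0.28013)
r₃ = r₁×r₂ = (+0.22854,-0.27894,+0.93272); SVD([r₁ r₂ r₃]) → R = UVᵀ:
  R  [+0.97313 +0.02790 +0.22854]
  R  [+0.03799 +0.95956 -0.27894]
  R  [-0.22708 +0.28013 +0.93272]
t = (-0.15552, -0.08785, +0.45237) m
tr R = 2.865409; θ = arccos((tr R − 1)/2) = 0.368956 rad = 21.140°
axis k = ((R−Rᵀ)₃₂, (R−Rᵀ)₁₃, (R−Rᵀ)₂₁) / (2 sinθ) = (+0.775106, +0.631676, +0.013991)
rvec = θ·k = (+0.285980, +0.233061, +0.005162)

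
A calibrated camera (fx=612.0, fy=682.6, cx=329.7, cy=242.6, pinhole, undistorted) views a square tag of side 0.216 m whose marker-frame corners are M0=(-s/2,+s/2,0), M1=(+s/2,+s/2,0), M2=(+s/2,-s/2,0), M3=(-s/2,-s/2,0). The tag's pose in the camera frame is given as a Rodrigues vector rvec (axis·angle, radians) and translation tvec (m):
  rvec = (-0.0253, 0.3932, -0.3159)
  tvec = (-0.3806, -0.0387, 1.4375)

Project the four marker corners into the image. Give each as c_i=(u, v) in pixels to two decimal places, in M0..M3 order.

c0=(145.09, 287.78) c1=(217.76, 257.74) c2=(191.23, 157.86) c3=(120.90, 192.94)

Intrinsics K: fx=612.0, fy=682.6, cx=329.7, cy=242.6
Marker side s = 0.216 m; corners in marker frame (Z=0):
  M0 = (-0.1080, +0.1080, 0)
  M1 = (+0.1080, +0.1080, 0)
  M2 = (+0.1080, -0.1080, 0)
  M3 = (-0.1080, -0.1080, 0)
rvec = (-0.0253, 0.3932, -0.3159), |rvec| = θ = 0.50501 rad = 28.935°
Rodrigues: sinθ=0.48382, 1−cosθ=0.12483; R = I + sinθ·[k]× + (1−cosθ)·[k]×²:
    [+0.87548 +0.29777 +0.38061]
    [-0.30751 +0.95084 -0.03656]
    [-0.37279 -0.08504 +0.92401]
t = (-0.3806, -0.0387, 1.4375) m
M0: Pc = R·M0+t = (-0.44299, +0.09720, +1.46858); u = 612.0·(-0.44299)/1.46858 + 329.7 = 145.0918, v = 682.6·(+0.09720)/1.46858 + 242.6 = 287.7799
M1: Pc = R·M1+t = (-0.25389, +0.03078, +1.38806); u = 612.0·(-0.25389)/1.38806 + 329.7 = 217.7594, v = 682.6·(+0.03078)/1.38806 + 242.6 = 257.7364
M2: Pc = R·M2+t = (-0.31821, -0.17460, +1.40642); u = 612.0·(-0.31821)/1.40642 + 329.7 = 191.2331, v = 682.6·(-0.17460)/1.40642 + 242.6 = 157.8578
M3: Pc = R·M3+t = (-0.50731, -0.10818, +1.48694); u = 612.0·(-0.50731)/1.48694 + 329.7 = 120.8996, v = 682.6·(-0.10818)/1.48694 + 242.6 = 192.9388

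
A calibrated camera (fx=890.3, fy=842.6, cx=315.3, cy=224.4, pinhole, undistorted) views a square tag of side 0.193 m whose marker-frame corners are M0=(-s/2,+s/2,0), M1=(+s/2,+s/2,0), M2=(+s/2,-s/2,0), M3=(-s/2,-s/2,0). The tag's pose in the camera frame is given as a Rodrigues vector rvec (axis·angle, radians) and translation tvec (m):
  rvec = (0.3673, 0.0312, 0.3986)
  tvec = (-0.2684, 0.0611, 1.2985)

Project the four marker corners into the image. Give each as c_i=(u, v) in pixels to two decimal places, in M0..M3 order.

c0=(51.69, 292.01) c1=(171.79, 338.43) c2=(214.66, 234.75) c3=(88.29, 185.14)

Intrinsics K: fx=890.3, fy=842.6, cx=315.3, cy=224.4
Marker side s = 0.193 m; corners in marker frame (Z=0):
  M0 = (-0.0965, +0.0965, 0)
  M1 = (+0.0965, +0.0965, 0)
  M2 = (+0.0965, -0.0965, 0)
  M3 = (-0.0965, -0.0965, 0)
rvec = (0.3673, 0.0312, 0.3986), |rvec| = θ = 0.54292 rad = 31.107°
Rodrigues: sinθ=0.51664, 1−cosθ=0.14380; R = I + sinθ·[k]× + (1−cosθ)·[k]×²:
    [+0.92202 -0.37371 +0.10111]
    [+0.38489 +0.85668 -0.34345]
    [+0.04173 +0.35559 +0.93371]
t = (-0.2684, 0.0611, 1.2985) m
M0: Pc = R·M0+t = (-0.39344, +0.10663, +1.32879); u = 890.3·(-0.39344)/1.32879 + 315.3 = 51.6928, v = 842.6·(+0.10663)/1.32879 + 224.4 = 292.0135
M1: Pc = R·M1+t = (-0.21549, +0.18091, +1.33684); u = 890.3·(-0.21549)/1.33684 + 315.3 = 171.7903, v = 842.6·(+0.18091)/1.33684 + 224.4 = 338.4272
M2: Pc = R·M2+t = (-0.14336, +0.01557, +1.26821); u = 890.3·(-0.14336)/1.26821 + 315.3 = 214.6582, v = 842.6·(+0.01557)/1.26821 + 224.4 = 234.7467
M3: Pc = R·M3+t = (-0.32131, -0.05871, +1.26016); u = 890.3·(-0.32131)/1.26016 + 315.3 = 88.2942, v = 842.6·(-0.05871)/1.26016 + 224.4 = 185.1426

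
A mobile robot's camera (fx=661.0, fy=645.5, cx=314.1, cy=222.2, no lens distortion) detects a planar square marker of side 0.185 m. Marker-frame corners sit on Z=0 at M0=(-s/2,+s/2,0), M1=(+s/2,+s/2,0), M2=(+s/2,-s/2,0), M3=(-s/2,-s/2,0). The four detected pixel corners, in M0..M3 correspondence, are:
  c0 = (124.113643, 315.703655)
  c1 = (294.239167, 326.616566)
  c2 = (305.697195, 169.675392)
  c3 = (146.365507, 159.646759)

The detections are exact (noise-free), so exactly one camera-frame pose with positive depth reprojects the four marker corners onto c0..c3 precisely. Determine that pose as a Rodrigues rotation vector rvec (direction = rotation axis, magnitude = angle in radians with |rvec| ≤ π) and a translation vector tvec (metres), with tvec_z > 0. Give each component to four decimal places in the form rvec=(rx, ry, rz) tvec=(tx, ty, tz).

rvec=(-0.2662, -0.0036, 0.0651) tvec=(-0.1079, 0.0208, 0.7410)

Intrinsics K: fx=661.0, fy=645.5, cx=314.1, cy=222.2
Marker side s = 0.185 m; corners in marker frame (Z=0):
  M0 = (-0.0925, +0.0925, 0)
  M1 = (+0.0925, +0.0925, 0)
  M2 = (+0.0925, -0.0925, 0)
  M3 = (-0.0925, -0.0925, 0)
Detected image corners:
  c0 = (124.113643, 315.703655) px
  c1 = (294.239167, 326.616566) px
  c2 = (305.697195, 169.675392) px
  c3 = (146.365507, 159.646759) px
Planar DLT: solve 8×8 A·h = b for H (H[2,2]=1):
  H  [+887.98787 -168.35043 +217.82873]
  H  [+54.86888 +759.73399 +240.33862]
  H  [-0.00680 -0.35488 +1.00000]
B = K⁻¹H; ‖b₁‖=1.349478, ‖b₂‖=1.349478; λ = 2/(‖b₁‖+‖b₂‖) = 0.741027, sign → tz>0 ⇒ λ=+0.741027
r₁ = λ·B[:,0] = (+0.99789,+0.06472,-0.00504); r₂ = λ·B[:,1] = (-0.06377,+0.96269,-0.26298)
r₃ = r₁×r₂ = (-0.01217,+0.26275,+0.96479); SVD([r₁ r₂ r₃]) → R = UVᵀ:
  R  [+0.99789 -0.06377 -0.01217]
  R  [+0.06472 +0.96269 +0.26275]
  R  [-0.00504 -0.26298 +0.96479]
t = (-0.10793, +0.02082, +0.74103) m
tr R = 2.925371; θ = arccos((tr R − 1)/2) = 0.274040 rad = 15.701°
axis k = ((R−Rᵀ)₃₂, (R−Rᵀ)₁₃, (R−Rᵀ)₂₁) / (2 sinθ) = (-0.971323, -0.013179, +0.237398)
rvec = θ·k = (-0.266182, -0.003612, +0.065057)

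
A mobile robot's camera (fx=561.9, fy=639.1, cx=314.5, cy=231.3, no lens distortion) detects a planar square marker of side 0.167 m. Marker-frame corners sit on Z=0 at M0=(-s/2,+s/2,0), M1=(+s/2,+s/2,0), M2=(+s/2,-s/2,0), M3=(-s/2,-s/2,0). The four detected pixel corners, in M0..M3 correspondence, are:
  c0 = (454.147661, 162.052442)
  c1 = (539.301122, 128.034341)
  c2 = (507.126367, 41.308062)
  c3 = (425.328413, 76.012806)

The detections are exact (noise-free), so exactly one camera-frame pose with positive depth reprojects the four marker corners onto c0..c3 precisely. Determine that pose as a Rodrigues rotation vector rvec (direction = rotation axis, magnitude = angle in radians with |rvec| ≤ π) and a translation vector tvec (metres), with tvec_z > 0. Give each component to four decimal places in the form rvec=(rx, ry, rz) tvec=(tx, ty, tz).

rvec=(-0.1924, 0.1724, -0.3182) tvec=(0.3249, -0.2233, 1.0978)

Intrinsics K: fx=561.9, fy=639.1, cx=314.5, cy=231.3
Marker side s = 0.167 m; corners in marker frame (Z=0):
  M0 = (-0.0835, +0.0835, 0)
  M1 = (+0.0835, +0.0835, 0)
  M2 = (+0.0835, -0.0835, 0)
  M3 = (-0.0835, -0.0835, 0)
Detected image corners:
  c0 = (454.147661, 162.052442) px
  c1 = (539.301122, 128.034341) px
  c2 = (507.126367, 41.308062) px
  c3 = (425.328413, 76.012806) px
Planar DLT: solve 8×8 A·h = b for H (H[2,2]=1):
  H  [+439.43123 +88.63436 +480.79145]
  H  [-218.53790 +497.38281 +101.32827]
  H  [-0.12516 -0.19498 +1.00000]
B = K⁻¹H; ‖b₁‖=0.910897, ‖b₂‖=0.910897; λ = 2/(‖b₁‖+‖b₂‖) = 1.097819, sign → tz>0 ⇒ λ=+1.097819
r₁ = λ·B[:,0] = (+0.93545,-0.32567,-0.13740); r₂ = λ·B[:,1] = (+0.29298,+0.93185,-0.21405)
r₃ = r₁×r₂ = (+0.19775,+0.15998,+0.96711); SVD([r₁ r₂ r₃]) → R = UVᵀ:
  R  [+0.93545 +0.29298 +0.19775]
  R  [-0.32567 +0.93185 +0.15998]
  R  [-0.13740 -0.21405 +0.96711]
t = (+0.32489, -0.22326, +1.09782) m
tr R = 2.834410; θ = arccos((tr R − 1)/2) = 0.409789 rad = 23.479°
axis k = ((R−Rᵀ)₃₂, (R−Rᵀ)₁₃, (R−Rᵀ)₂₁) / (2 sinθ) = (-0.469396, +0.420596, -0.776381)
rvec = θ·k = (-0.192353, +0.172356, -0.318152)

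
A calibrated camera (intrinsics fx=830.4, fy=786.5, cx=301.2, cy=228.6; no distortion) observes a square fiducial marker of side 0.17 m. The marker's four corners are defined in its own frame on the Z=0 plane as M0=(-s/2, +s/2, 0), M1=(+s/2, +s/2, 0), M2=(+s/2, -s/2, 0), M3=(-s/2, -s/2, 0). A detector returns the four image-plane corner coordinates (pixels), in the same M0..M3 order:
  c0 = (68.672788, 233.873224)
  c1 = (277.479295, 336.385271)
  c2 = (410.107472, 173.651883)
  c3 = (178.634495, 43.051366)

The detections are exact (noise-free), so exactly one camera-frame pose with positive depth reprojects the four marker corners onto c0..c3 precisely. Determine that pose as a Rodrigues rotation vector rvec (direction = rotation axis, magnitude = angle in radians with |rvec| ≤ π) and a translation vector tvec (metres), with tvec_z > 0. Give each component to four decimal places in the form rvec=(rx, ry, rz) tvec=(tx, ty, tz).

rvec=(0.5350, -0.0882, 0.5507) tvec=(-0.0459, -0.0169, 0.5599)

Intrinsics K: fx=830.4, fy=786.5, cx=301.2, cy=228.6
Marker side s = 0.17 m; corners in marker frame (Z=0):
  M0 = (-0.0850, +0.0850, 0)
  M1 = (+0.0850, +0.0850, 0)
  M2 = (+0.0850, -0.0850, 0)
  M3 = (-0.0850, -0.0850, 0)
Detected image corners:
  c0 = (68.672788, 233.873224) px
  c1 = (277.479295, 336.385271) px
  c2 = (410.107472, 173.651883) px
  c3 = (178.634495, 43.051366) px
Planar DLT: solve 8×8 A·h = b for H (H[2,2]=1):
  H  [+1382.05630 -523.59824 +233.15968]
  H  [+757.10566 +1198.83653 +204.86146]
  H  [+0.39266 +0.82202 +1.00000]
B = K⁻¹H; ‖b₁‖=1.786144, ‖b₂‖=1.786144; λ = 2/(‖b₁‖+‖b₂‖) = 0.559865, sign → tz>0 ⇒ λ=+0.559865
r₁ = λ·B[:,0] = (+0.85206,+0.47504,+0.21984); r₂ = λ·B[:,1] = (-0.51995,+0.71962,+0.46022)
r₃ = r₁×r₂ = (+0.06043,-0.50644,+0.86015); SVD([r₁ r₂ r₃]) → R = UVᵀ:
  R  [+0.85206 -0.51995 +0.06043]
  R  [+0.47504 +0.71962 -0.50644]
  R  [+0.21984 +0.46022 +0.86015]
t = (-0.04587, -0.01690, +0.55987) m
tr R = 2.431832; θ = arccos((tr R − 1)/2) = 0.772861 rad = 44.282°
axis k = ((R−Rᵀ)₃₂, (R−Rᵀ)₁₃, (R−Rᵀ)₂₁) / (2 sinθ) = (+0.692268, -0.114162, +0.712553)
rvec = θ·k = (+0.535027, -0.088231, +0.550705)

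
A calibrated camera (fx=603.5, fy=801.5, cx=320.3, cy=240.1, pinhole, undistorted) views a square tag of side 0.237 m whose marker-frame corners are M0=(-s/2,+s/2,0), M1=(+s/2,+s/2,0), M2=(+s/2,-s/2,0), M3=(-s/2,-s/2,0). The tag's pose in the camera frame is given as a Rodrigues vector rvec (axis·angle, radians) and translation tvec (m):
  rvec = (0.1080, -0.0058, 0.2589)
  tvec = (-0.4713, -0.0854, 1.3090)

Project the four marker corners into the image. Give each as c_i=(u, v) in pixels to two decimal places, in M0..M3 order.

c0=(38.42, 239.02) c1=(143.85, 275.64) c2=(168.62, 135.79) c3=(61.23, 97.96)

Intrinsics K: fx=603.5, fy=801.5, cx=320.3, cy=240.1
Marker side s = 0.237 m; corners in marker frame (Z=0):
  M0 = (-0.1185, +0.1185, 0)
  M1 = (+0.1185, +0.1185, 0)
  M2 = (+0.1185, -0.1185, 0)
  M3 = (-0.1185, -0.1185, 0)
rvec = (0.1080, -0.0058, 0.2589), |rvec| = θ = 0.28058 rad = 16.076°
Rodrigues: sinθ=0.27692, 1−cosθ=0.03911; R = I + sinθ·[k]× + (1−cosθ)·[k]×²:
    [+0.96669 -0.25583 +0.00816]
    [+0.25521 +0.96091 -0.10733]
    [+0.01961 +0.10584 +0.99419]
t = (-0.4713, -0.0854, 1.3090) m
M0: Pc = R·M0+t = (-0.61617, -0.00177, +1.31922); u = 603.5·(-0.61617)/1.31922 + 320.3 = 38.4229, v = 801.5·(-0.00177)/1.31922 + 240.1 = 239.0223
M1: Pc = R·M1+t = (-0.38706, +0.05871, +1.32387); u = 603.5·(-0.38706)/1.32387 + 320.3 = 143.8528, v = 801.5·(+0.05871)/1.32387 + 240.1 = 275.6443
M2: Pc = R·M2+t = (-0.32643, -0.16903, +1.29878); u = 603.5·(-0.32643)/1.29878 + 320.3 = 168.6181, v = 801.5·(-0.16903)/1.29878 + 240.1 = 135.7911
M3: Pc = R·M3+t = (-0.55554, -0.22951, +1.29413); u = 603.5·(-0.55554)/1.29413 + 320.3 = 61.2336, v = 801.5·(-0.22951)/1.29413 + 240.1 = 97.9570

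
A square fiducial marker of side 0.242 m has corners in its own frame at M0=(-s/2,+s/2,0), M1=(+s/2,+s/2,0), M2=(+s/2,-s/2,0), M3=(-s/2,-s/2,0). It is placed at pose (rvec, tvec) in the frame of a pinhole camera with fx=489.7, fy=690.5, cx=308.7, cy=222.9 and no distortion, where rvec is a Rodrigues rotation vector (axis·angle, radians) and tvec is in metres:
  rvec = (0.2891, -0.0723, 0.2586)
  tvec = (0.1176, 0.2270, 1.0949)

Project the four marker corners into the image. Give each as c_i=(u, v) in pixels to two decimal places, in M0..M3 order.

Intrinsics K: fx=489.7, fy=690.5, cx=308.7, cy=222.9
Marker side s = 0.242 m; corners in marker frame (Z=0):
  M0 = (-0.1210, +0.1210, 0)
  M1 = (+0.1210, +0.1210, 0)
  M2 = (+0.1210, -0.1210, 0)
  M3 = (-0.1210, -0.1210, 0)
rvec = (0.2891, -0.0723, 0.2586), |rvec| = θ = 0.39456 rad = 22.607°
Rodrigues: sinθ=0.38440, 1−cosθ=0.07684; R = I + sinθ·[k]× + (1−cosθ)·[k]×²:
    [+0.96441 -0.26226 -0.03354]
    [+0.24163 +0.92574 -0.29088]
    [+0.10734 +0.27243 +0.95617]
t = (0.1176, 0.2270, 1.0949) m
M0: Pc = R·M0+t = (-0.03083, +0.30978, +1.11488); u = 489.7·(-0.03083)/1.11488 + 308.7 = 295.1593, v = 690.5·(+0.30978)/1.11488 + 222.9 = 414.7616
M1: Pc = R·M1+t = (+0.20256, +0.36825, +1.14085); u = 489.7·(+0.20256)/1.14085 + 308.7 = 395.6474, v = 690.5·(+0.36825)/1.14085 + 222.9 = 445.7843
M2: Pc = R·M2+t = (+0.26603, +0.14422, +1.07492); u = 489.7·(+0.26603)/1.07492 + 308.7 = 429.8934, v = 690.5·(+0.14422)/1.07492 + 222.9 = 315.5438
M3: Pc = R·M3+t = (+0.03264, +0.08575, +1.04895); u = 489.7·(+0.03264)/1.04895 + 308.7 = 323.9375, v = 690.5·(+0.08575)/1.04895 + 222.9 = 279.3462

c0=(295.16, 414.76) c1=(395.65, 445.78) c2=(429.89, 315.54) c3=(323.94, 279.35)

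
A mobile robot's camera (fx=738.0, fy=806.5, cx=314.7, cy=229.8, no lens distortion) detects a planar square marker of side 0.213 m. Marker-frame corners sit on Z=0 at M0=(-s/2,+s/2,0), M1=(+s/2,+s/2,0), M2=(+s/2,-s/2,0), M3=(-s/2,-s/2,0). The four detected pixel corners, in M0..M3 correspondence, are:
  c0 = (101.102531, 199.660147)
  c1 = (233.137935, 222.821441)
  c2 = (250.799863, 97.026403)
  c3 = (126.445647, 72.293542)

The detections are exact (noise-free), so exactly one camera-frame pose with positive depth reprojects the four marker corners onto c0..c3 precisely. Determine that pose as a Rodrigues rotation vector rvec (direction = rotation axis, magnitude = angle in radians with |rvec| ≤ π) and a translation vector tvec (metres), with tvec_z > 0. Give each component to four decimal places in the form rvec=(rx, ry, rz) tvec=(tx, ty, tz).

rvec=(-0.3211, -0.1585, 0.1364) tvec=(-0.2265, -0.1274, 1.2310)

Intrinsics K: fx=738.0, fy=806.5, cx=314.7, cy=229.8
Marker side s = 0.213 m; corners in marker frame (Z=0):
  M0 = (-0.1065, +0.1065, 0)
  M1 = (+0.1065, +0.1065, 0)
  M2 = (+0.1065, -0.1065, 0)
  M3 = (-0.1065, -0.1065, 0)
Detected image corners:
  c0 = (101.102531, 199.660147) px
  c1 = (233.137935, 222.821441) px
  c2 = (250.799863, 97.026403) px
  c3 = (126.445647, 72.293542) px
Planar DLT: solve 8×8 A·h = b for H (H[2,2]=1):
  H  [+620.57215 -147.55501 +178.91061]
  H  [+128.52115 +555.29650 +146.31427]
  H  [+0.10808 -0.26318 +1.00000]
B = K⁻¹H; ‖b₁‖=0.812349, ‖b₂‖=0.812349; λ = 2/(‖b₁‖+‖b₂‖) = 1.230998, sign → tz>0 ⇒ λ=+1.230998
r₁ = λ·B[:,0] = (+0.97839,+0.15826,+0.13304); r₂ = λ·B[:,1] = (-0.10798,+0.93989,-0.32397)
r₃ = r₁×r₂ = (-0.17632,+0.30261,+0.93667); SVD([r₁ r₂ r₃]) → R = UVᵀ:
  R  [+0.97839 -0.10798 -0.17632]
  R  [+0.15826 +0.93989 +0.30261]
  R  [+0.13304 -0.32397 +0.93667]
t = (-0.22650, -0.12743, +1.23100) m
tr R = 2.854944; θ = arccos((tr R − 1)/2) = 0.383202 rad = 21.956°
axis k = ((R−Rᵀ)₃₂, (R−Rᵀ)₁₃, (R−Rᵀ)₂₁) / (2 sinθ) = (-0.837909, -0.413702, +0.356031)
rvec = θ·k = (-0.321089, -0.158532, +0.136432)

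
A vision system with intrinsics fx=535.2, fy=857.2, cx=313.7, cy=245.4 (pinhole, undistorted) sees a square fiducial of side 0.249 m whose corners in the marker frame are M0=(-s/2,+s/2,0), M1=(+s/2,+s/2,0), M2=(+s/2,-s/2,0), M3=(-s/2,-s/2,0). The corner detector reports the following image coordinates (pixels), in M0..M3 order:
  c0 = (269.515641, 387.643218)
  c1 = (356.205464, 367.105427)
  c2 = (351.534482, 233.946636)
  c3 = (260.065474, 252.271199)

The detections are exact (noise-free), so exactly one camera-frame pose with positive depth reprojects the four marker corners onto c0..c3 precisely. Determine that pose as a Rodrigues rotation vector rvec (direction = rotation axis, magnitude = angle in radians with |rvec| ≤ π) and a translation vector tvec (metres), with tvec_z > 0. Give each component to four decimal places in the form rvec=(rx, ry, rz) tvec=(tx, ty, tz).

Intrinsics K: fx=535.2, fy=857.2, cx=313.7, cy=245.4
Marker side s = 0.249 m; corners in marker frame (Z=0):
  M0 = (-0.1245, +0.1245, 0)
  M1 = (+0.1245, +0.1245, 0)
  M2 = (+0.1245, -0.1245, 0)
  M3 = (-0.1245, -0.1245, 0)
Detected image corners:
  c0 = (269.515641, 387.643218) px
  c1 = (356.205464, 367.105427) px
  c2 = (351.534482, 233.946636) px
  c3 = (260.065474, 252.271199) px
Planar DLT: solve 8×8 A·h = b for H (H[2,2]=1):
  H  [+387.28231 +92.53003 +309.95550]
  H  [-48.28213 +603.64397 +311.86224]
  H  [+0.09628 +0.20783 +1.00000]
B = K⁻¹H; ‖b₁‖=0.679300, ‖b₂‖=0.679300; λ = 2/(‖b₁‖+‖b₂‖) = 1.472104, sign → tz>0 ⇒ λ=+1.472104
r₁ = λ·B[:,0] = (+0.98217,-0.12349,+0.14173); r₂ = λ·B[:,1] = (+0.07518,+0.94907,+0.30595)
r₃ = r₁×r₂ = (-0.17230,-0.28984,+0.94144); SVD([r₁ r₂ r₃]) → R = UVᵀ:
  R  [+0.98217 +0.07518 -0.17230]
  R  [-0.12349 +0.94907 -0.28984]
  R  [+0.14173 +0.30595 +0.94144]
t = (-0.01030, +0.11414, +1.47210) m
tr R = 2.872683; θ = arccos((tr R − 1)/2) = 0.358736 rad = 20.554°
axis k = ((R−Rᵀ)₃₂, (R−Rᵀ)₁₃, (R−Rᵀ)₂₁) / (2 sinθ) = (+0.848494, -0.447221, -0.282936)
rvec = θ·k = (+0.304385, -0.160434, -0.101499)

rvec=(0.3044, -0.1604, -0.1015) tvec=(-0.0103, 0.1141, 1.4721)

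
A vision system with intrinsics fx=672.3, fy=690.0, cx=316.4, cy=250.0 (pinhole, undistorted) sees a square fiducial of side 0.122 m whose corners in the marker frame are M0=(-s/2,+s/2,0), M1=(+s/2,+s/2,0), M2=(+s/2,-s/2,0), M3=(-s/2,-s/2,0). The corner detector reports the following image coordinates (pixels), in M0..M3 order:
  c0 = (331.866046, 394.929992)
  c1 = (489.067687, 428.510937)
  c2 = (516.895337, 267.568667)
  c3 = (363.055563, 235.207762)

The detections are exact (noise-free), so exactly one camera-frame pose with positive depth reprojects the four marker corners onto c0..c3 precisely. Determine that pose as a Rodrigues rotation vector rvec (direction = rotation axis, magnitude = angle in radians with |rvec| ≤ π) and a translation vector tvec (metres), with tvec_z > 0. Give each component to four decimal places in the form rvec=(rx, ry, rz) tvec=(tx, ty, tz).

Intrinsics K: fx=672.3, fy=690.0, cx=316.4, cy=250.0
Marker side s = 0.122 m; corners in marker frame (Z=0):
  M0 = (-0.0610, +0.0610, 0)
  M1 = (+0.0610, +0.0610, 0)
  M2 = (+0.0610, -0.0610, 0)
  M3 = (-0.0610, -0.0610, 0)
Detected image corners:
  c0 = (331.866046, 394.929992) px
  c1 = (489.067687, 428.510937) px
  c2 = (516.895337, 267.568667) px
  c3 = (363.055563, 235.207762) px
Planar DLT: solve 8×8 A·h = b for H (H[2,2]=1):
  H  [+1263.99281 -319.25232 +425.26649]
  H  [+261.92188 +1253.87364 +330.63961]
  H  [-0.02496 -0.18192 +1.00000]
B = K⁻¹H; ‖b₁‖=1.931518, ‖b₂‖=1.931518; λ = 2/(‖b₁‖+‖b₂‖) = 0.517728, sign → tz>0 ⇒ λ=+0.517728
r₁ = λ·B[:,0] = (+0.97946,+0.20121,-0.01292); r₂ = λ·B[:,1] = (-0.20152,+0.97494,-0.09419)
r₃ = r₁×r₂ = (-0.00635,+0.09486,+0.99547); SVD([r₁ r₂ r₃]) → R = UVᵀ:
  R  [+0.97946 -0.20152 -0.00635]
  R  [+0.20121 +0.97494 +0.09486]
  R  [-0.01292 -0.09419 +0.99547]
t = (+0.08384, +0.06051, +0.51773) m
tr R = 2.949878; θ = arccos((tr R − 1)/2) = 0.224350 rad = 12.854°
axis k = ((R−Rᵀ)₃₂, (R−Rᵀ)₁₃, (R−Rᵀ)₂₁) / (2 sinθ) = (-0.424870, +0.014769, +0.905134)
rvec = θ·k = (-0.095319, +0.003313, +0.203067)

rvec=(-0.0953, 0.0033, 0.2031) tvec=(0.0838, 0.0605, 0.5177)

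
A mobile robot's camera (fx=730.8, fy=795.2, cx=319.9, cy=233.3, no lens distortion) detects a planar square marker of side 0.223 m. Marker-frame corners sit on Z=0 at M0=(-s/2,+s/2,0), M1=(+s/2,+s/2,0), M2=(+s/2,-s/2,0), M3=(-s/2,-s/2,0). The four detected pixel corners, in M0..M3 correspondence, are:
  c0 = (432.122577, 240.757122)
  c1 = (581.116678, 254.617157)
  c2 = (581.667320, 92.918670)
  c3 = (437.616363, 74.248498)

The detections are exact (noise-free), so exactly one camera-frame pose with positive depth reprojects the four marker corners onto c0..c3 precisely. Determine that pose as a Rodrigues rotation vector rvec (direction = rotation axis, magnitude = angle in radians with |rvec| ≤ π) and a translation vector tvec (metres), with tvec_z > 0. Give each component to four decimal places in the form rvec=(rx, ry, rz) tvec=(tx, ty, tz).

rvec=(-0.1515, -0.1605, 0.0721) tvec=(0.2726, -0.0911, 1.0514)

Intrinsics K: fx=730.8, fy=795.2, cx=319.9, cy=233.3
Marker side s = 0.223 m; corners in marker frame (Z=0):
  M0 = (-0.1115, +0.1115, 0)
  M1 = (+0.1115, +0.1115, 0)
  M2 = (+0.1115, -0.1115, 0)
  M3 = (-0.1115, -0.1115, 0)
Detected image corners:
  c0 = (432.122577, 240.757122) px
  c1 = (581.116678, 254.617157) px
  c2 = (581.667320, 92.918670) px
  c3 = (437.616363, 74.248498) px
Planar DLT: solve 8×8 A·h = b for H (H[2,2]=1):
  H  [+731.12563 -88.71251 +509.34946]
  H  [+97.32159 +711.15588 +164.41139]
  H  [+0.14614 -0.14827 +1.00000]
B = K⁻¹H; ‖b₁‖=0.951138, ‖b₂‖=0.951138; λ = 2/(‖b₁‖+‖b₂‖) = 1.051372, sign → tz>0 ⇒ λ=+1.051372
r₁ = λ·B[:,0] = (+0.98458,+0.08360,+0.15365); r₂ = λ·B[:,1] = (-0.05939,+0.98599,-0.15589)
r₃ = r₁×r₂ = (-0.16452,+0.14436,+0.97575); SVD([r₁ r₂ r₃]) → R = UVᵀ:
  R  [+0.98458 -0.05939 -0.16452]
  R  [+0.08360 +0.98599 +0.14436]
  R  [+0.15365 -0.15589 +0.97575]
t = (+0.27255, -0.09108, +1.05137) m
tr R = 2.946324; θ = arccos((tr R − 1)/2) = 0.232203 rad = 13.304°
axis k = ((R−Rᵀ)₃₂, (R−Rᵀ)₁₃, (R−Rᵀ)₂₁) / (2 sinθ) = (-0.652363, -0.691306, +0.310673)
rvec = θ·k = (-0.151481, -0.160523, +0.072139)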